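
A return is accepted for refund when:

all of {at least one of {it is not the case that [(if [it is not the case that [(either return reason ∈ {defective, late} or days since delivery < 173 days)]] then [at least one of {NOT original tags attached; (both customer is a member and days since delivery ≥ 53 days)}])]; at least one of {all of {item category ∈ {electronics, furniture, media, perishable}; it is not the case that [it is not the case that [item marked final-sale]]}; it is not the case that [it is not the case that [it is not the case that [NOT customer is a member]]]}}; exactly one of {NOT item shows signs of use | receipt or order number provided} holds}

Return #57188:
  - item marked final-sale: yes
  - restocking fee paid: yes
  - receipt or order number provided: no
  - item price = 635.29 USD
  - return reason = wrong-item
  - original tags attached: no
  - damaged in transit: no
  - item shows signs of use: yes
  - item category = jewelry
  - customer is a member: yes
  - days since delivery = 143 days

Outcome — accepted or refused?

Atomic conditions:
  return reason ∈ {defective, late}: wrong-item is not in the set → false
  days since delivery < 173 days: 143 < 173 is true
  NOT original tags attached: no → true
  customer is a member: yes → true
  days since delivery ≥ 53 days: 143 ≥ 53 is true
  item category ∈ {electronics, furniture, media, perishable}: jewelry is not in the set → false
  item marked final-sale: yes → true
  NOT customer is a member: yes → false
  NOT item shows signs of use: yes → false
  receipt or order number provided: no → false
Combine:
[1.1.1.1.1] false OR true = true
[1.1.1.1] NOT true = false
[1.1.1.2.2] true AND true = true
[1.1.1.2] true OR true = true
[1.1.1] false → true (antecedent false ⇒ implication holds) = true
[1.1] NOT true = false
[1.2.1.2.1] NOT true = false
[1.2.1.2] NOT false = true
[1.2.1] false AND true = false
[1.2.2.1.1] NOT false = true
[1.2.2.1] NOT true = false
[1.2.2] NOT false = true
[1.2] false OR true = true
[1] false OR true = true
[2] exactly-one(false, false) = false
[root] true AND false = false
Overall: false → refused

Refused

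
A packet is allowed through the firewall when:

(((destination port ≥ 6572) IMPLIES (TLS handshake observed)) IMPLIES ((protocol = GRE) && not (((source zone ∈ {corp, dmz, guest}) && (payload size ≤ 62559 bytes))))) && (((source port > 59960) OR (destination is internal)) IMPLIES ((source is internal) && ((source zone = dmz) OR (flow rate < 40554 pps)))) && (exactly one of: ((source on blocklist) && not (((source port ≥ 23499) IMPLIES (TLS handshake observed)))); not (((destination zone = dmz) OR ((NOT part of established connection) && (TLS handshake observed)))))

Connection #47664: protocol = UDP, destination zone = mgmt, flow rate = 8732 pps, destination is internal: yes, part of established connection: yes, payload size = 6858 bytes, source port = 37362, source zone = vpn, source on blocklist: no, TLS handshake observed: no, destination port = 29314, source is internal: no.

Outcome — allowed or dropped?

Atomic conditions:
  destination port ≥ 6572: 29314 ≥ 6572 is true
  TLS handshake observed: no → false
  protocol = GRE: UDP == GRE is false
  source zone ∈ {corp, dmz, guest}: vpn is not in the set → false
  payload size ≤ 62559 bytes: 6858 ≤ 62559 is true
  source port > 59960: 37362 > 59960 is false
  destination is internal: yes → true
  source is internal: no → false
  source zone = dmz: vpn == dmz is false
  flow rate < 40554 pps: 8732 < 40554 is true
  source on blocklist: no → false
  source port ≥ 23499: 37362 ≥ 23499 is true
  destination zone = dmz: mgmt == dmz is false
  NOT part of established connection: yes → false
Combine:
[1.1] true → false = false
[1.2.2.1] false AND true = false
[1.2.2] NOT false = true
[1.2] false AND true = false
[1] false → false (antecedent false ⇒ implication holds) = true
[2.1] false OR true = true
[2.2.2] false OR true = true
[2.2] false AND true = false
[2] true → false = false
[3.1.2.1] true → false = false
[3.1.2] NOT false = true
[3.1] false AND true = false
[3.2.1.2] false AND false = false
[3.2.1] false OR false = false
[3.2] NOT false = true
[3] exactly-one(false, true) = true
[root] true AND false AND true = false
Overall: false → dropped

Dropped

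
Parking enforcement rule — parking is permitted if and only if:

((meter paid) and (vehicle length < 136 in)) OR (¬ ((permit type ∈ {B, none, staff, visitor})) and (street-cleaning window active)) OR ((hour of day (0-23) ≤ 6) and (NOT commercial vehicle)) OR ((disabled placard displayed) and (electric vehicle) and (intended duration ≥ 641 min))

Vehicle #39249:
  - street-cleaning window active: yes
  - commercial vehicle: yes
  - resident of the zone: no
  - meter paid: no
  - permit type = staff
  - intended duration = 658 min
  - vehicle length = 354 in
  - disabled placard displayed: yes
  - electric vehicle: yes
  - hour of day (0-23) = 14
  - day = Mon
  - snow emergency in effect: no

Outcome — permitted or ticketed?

Atomic conditions:
  meter paid: no → false
  vehicle length < 136 in: 354 < 136 is false
  permit type ∈ {B, none, staff, visitor}: staff is in the set → true
  street-cleaning window active: yes → true
  hour of day (0-23) ≤ 6: 14 ≤ 6 is false
  NOT commercial vehicle: yes → false
  disabled placard displayed: yes → true
  electric vehicle: yes → true
  intended duration ≥ 641 min: 658 ≥ 641 is true
Combine:
[1] false AND false = false
[2.1] NOT true = false
[2] false AND true = false
[3] false AND false = false
[4] true AND true AND true = true
[root] false OR false OR false OR true = true
Overall: true → permitted

Permitted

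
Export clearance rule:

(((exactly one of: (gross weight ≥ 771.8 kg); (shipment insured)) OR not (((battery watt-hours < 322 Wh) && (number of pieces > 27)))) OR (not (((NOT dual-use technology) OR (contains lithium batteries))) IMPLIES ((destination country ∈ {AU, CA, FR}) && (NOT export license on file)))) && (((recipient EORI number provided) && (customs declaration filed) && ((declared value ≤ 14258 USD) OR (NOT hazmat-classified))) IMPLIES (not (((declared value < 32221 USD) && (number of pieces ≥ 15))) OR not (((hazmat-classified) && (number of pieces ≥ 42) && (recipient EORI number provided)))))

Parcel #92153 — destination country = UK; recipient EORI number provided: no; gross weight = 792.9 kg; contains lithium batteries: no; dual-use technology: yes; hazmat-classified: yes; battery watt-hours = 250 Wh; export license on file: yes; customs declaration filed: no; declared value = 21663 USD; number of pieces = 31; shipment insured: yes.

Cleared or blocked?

Atomic conditions:
  gross weight ≥ 771.8 kg: 792.9 ≥ 771.8 is true
  shipment insured: yes → true
  battery watt-hours < 322 Wh: 250 < 322 is true
  number of pieces > 27: 31 > 27 is true
  NOT dual-use technology: yes → false
  contains lithium batteries: no → false
  destination country ∈ {AU, CA, FR}: UK is not in the set → false
  NOT export license on file: yes → false
  recipient EORI number provided: no → false
  customs declaration filed: no → false
  declared value ≤ 14258 USD: 21663 ≤ 14258 is false
  NOT hazmat-classified: yes → false
  declared value < 32221 USD: 21663 < 32221 is true
  number of pieces ≥ 15: 31 ≥ 15 is true
  hazmat-classified: yes → true
  number of pieces ≥ 42: 31 ≥ 42 is false
Combine:
[1.1.1] exactly-one(true, true) = false
[1.1.2.1] true AND true = true
[1.1.2] NOT true = false
[1.1] false OR false = false
[1.2.1.1] false OR false = false
[1.2.1] NOT false = true
[1.2.2] false AND false = false
[1.2] true → false = false
[1] false OR false = false
[2.1.3] false OR false = false
[2.1] false AND false AND false = false
[2.2.1.1] true AND true = true
[2.2.1] NOT true = false
[2.2.2.1] true AND false AND false = false
[2.2.2] NOT false = true
[2.2] false OR true = true
[2] false → true (antecedent false ⇒ implication holds) = true
[root] false AND true = false
Overall: false → blocked

Blocked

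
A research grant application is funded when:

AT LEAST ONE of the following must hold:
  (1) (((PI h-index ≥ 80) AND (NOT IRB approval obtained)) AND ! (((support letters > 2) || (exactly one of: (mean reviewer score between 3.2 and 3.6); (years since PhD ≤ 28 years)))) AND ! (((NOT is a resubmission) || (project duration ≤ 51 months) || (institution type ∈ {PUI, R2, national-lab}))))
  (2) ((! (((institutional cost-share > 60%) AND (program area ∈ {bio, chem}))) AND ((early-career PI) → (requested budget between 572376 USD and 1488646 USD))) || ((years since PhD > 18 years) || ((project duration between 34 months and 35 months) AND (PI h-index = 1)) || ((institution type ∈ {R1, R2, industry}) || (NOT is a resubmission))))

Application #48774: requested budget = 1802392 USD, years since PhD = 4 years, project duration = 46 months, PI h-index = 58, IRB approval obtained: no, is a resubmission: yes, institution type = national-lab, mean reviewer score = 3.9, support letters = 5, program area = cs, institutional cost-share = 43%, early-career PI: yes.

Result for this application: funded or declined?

Declined

Atomic conditions:
  PI h-index ≥ 80: 58 ≥ 80 is false
  NOT IRB approval obtained: no → true
  support letters > 2: 5 > 2 is true
  mean reviewer score between 3.2 and 3.6: 3.9 in [3.2, 3.6] is false
  years since PhD ≤ 28 years: 4 ≤ 28 is true
  NOT is a resubmission: yes → false
  project duration ≤ 51 months: 46 ≤ 51 is true
  institution type ∈ {PUI, R2, national-lab}: national-lab is in the set → true
  institutional cost-share > 60%: 43 > 60 is false
  program area ∈ {bio, chem}: cs is not in the set → false
  early-career PI: yes → true
  requested budget between 572376 USD and 1488646 USD: 1802392 in [572376, 1488646] is false
  years since PhD > 18 years: 4 > 18 is false
  project duration between 34 months and 35 months: 46 in [34, 35] is false
  PI h-index = 1: 58 == 1 is false
  institution type ∈ {R1, R2, industry}: national-lab is not in the set → false
Combine:
[1.1] false AND true = false
[1.2.1.2] exactly-one(false, true) = true
[1.2.1] true OR true = true
[1.2] NOT true = false
[1.3.1] false OR true OR true = true
[1.3] NOT true = false
[1] false AND false AND false = false
[2.1.1.1] false AND false = false
[2.1.1] NOT false = true
[2.1.2] true → false = false
[2.1] true AND false = false
[2.2.2] false AND false = false
[2.2.3] false OR false = false
[2.2] false OR false OR false = false
[2] false OR false = false
[root] false OR false = false
Overall: false → declined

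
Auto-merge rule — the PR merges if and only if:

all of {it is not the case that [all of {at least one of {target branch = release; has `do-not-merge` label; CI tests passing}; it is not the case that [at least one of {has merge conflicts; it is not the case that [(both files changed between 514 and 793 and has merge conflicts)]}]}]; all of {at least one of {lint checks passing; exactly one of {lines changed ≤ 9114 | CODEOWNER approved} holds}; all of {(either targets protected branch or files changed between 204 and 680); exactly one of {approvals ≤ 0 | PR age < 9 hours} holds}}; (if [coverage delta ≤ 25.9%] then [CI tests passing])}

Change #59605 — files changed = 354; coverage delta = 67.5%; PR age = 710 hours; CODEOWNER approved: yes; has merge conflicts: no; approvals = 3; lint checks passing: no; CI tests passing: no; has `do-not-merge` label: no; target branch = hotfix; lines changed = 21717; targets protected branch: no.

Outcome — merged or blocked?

Blocked

Atomic conditions:
  target branch = release: hotfix == release is false
  has `do-not-merge` label: no → false
  CI tests passing: no → false
  has merge conflicts: no → false
  files changed between 514 and 793: 354 in [514, 793] is false
  lint checks passing: no → false
  lines changed ≤ 9114: 21717 ≤ 9114 is false
  CODEOWNER approved: yes → true
  targets protected branch: no → false
  files changed between 204 and 680: 354 in [204, 680] is true
  approvals ≤ 0: 3 ≤ 0 is false
  PR age < 9 hours: 710 < 9 is false
  coverage delta ≤ 25.9%: 67.5 ≤ 25.9 is false
Combine:
[1.1.1] false OR false OR false = false
[1.1.2.1.2.1] false AND false = false
[1.1.2.1.2] NOT false = true
[1.1.2.1] false OR true = true
[1.1.2] NOT true = false
[1.1] false AND false = false
[1] NOT false = true
[2.1.2] exactly-one(false, true) = true
[2.1] false OR true = true
[2.2.1] false OR true = true
[2.2.2] exactly-one(false, false) = false
[2.2] true AND false = false
[2] true AND false = false
[3] false → false (antecedent false ⇒ implication holds) = true
[root] true AND false AND true = false
Overall: false → blocked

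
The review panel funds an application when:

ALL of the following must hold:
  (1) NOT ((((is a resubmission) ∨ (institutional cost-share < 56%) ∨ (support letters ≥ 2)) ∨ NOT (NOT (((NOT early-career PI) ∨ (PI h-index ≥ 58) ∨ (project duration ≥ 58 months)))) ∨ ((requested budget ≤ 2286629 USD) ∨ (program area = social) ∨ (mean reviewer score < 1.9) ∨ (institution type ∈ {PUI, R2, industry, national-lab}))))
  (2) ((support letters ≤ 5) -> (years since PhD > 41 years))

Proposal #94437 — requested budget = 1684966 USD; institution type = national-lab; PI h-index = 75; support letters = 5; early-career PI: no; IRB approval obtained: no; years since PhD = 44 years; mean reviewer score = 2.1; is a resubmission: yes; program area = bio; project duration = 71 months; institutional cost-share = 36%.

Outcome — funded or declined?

Atomic conditions:
  is a resubmission: yes → true
  institutional cost-share < 56%: 36 < 56 is true
  support letters ≥ 2: 5 ≥ 2 is true
  NOT early-career PI: no → true
  PI h-index ≥ 58: 75 ≥ 58 is true
  project duration ≥ 58 months: 71 ≥ 58 is true
  requested budget ≤ 2286629 USD: 1684966 ≤ 2286629 is true
  program area = social: bio == social is false
  mean reviewer score < 1.9: 2.1 < 1.9 is false
  institution type ∈ {PUI, R2, industry, national-lab}: national-lab is in the set → true
  support letters ≤ 5: 5 ≤ 5 is true
  years since PhD > 41 years: 44 > 41 is true
Combine:
[1.1.1] true OR true OR true = true
[1.1.2.1.1] true OR true OR true = true
[1.1.2.1] NOT true = false
[1.1.2] NOT false = true
[1.1.3] true OR false OR false OR true = true
[1.1] true OR true OR true = true
[1] NOT true = false
[2] true → true = true
[root] false AND true = false
Overall: false → declined

Declined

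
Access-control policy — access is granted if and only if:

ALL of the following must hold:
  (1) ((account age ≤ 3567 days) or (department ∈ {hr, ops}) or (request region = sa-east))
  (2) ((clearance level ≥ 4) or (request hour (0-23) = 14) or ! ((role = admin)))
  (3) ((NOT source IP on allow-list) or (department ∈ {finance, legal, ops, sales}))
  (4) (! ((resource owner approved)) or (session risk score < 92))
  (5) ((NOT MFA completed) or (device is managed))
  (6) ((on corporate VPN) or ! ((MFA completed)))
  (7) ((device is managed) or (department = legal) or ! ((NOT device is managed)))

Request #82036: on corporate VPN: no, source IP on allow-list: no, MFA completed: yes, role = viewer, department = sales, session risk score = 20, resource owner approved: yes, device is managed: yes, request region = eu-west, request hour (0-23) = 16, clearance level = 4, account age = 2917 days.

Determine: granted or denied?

Denied

Atomic conditions:
  account age ≤ 3567 days: 2917 ≤ 3567 is true
  department ∈ {hr, ops}: sales is not in the set → false
  request region = sa-east: eu-west == sa-east is false
  clearance level ≥ 4: 4 ≥ 4 is true
  request hour (0-23) = 14: 16 == 14 is false
  role = admin: viewer == admin is false
  NOT source IP on allow-list: no → true
  department ∈ {finance, legal, ops, sales}: sales is in the set → true
  resource owner approved: yes → true
  session risk score < 92: 20 < 92 is true
  NOT MFA completed: yes → false
  device is managed: yes → true
  on corporate VPN: no → false
  MFA completed: yes → true
  department = legal: sales == legal is false
  NOT device is managed: yes → false
Combine:
[1] true OR false OR false = true
[2.3] NOT false = true
[2] true OR false OR true = true
[3] true OR true = true
[4.1] NOT true = false
[4] false OR true = true
[5] false OR true = true
[6.2] NOT true = false
[6] false OR false = false
[7.3] NOT false = true
[7] true OR false OR true = true
[root] true AND true AND true AND true AND true AND false AND true = false
Overall: false → denied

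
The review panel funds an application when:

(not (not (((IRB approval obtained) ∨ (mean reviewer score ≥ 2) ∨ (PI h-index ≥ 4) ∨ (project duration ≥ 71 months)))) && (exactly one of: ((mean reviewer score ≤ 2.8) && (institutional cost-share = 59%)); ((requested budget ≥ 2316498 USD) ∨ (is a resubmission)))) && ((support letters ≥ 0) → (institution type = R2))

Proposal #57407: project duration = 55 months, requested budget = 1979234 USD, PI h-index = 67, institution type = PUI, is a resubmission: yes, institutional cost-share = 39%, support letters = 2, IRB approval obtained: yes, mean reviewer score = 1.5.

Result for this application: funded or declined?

Atomic conditions:
  IRB approval obtained: yes → true
  mean reviewer score ≥ 2: 1.5 ≥ 2 is false
  PI h-index ≥ 4: 67 ≥ 4 is true
  project duration ≥ 71 months: 55 ≥ 71 is false
  mean reviewer score ≤ 2.8: 1.5 ≤ 2.8 is true
  institutional cost-share = 59%: 39 == 59 is false
  requested budget ≥ 2316498 USD: 1979234 ≥ 2316498 is false
  is a resubmission: yes → true
  support letters ≥ 0: 2 ≥ 0 is true
  institution type = R2: PUI == R2 is false
Combine:
[1.1.1.1] true OR false OR true OR false = true
[1.1.1] NOT true = false
[1.1] NOT false = true
[1.2.1] true AND false = false
[1.2.2] false OR true = true
[1.2] exactly-one(false, true) = true
[1] true AND true = true
[2] true → false = false
[root] true AND false = false
Overall: false → declined

Declined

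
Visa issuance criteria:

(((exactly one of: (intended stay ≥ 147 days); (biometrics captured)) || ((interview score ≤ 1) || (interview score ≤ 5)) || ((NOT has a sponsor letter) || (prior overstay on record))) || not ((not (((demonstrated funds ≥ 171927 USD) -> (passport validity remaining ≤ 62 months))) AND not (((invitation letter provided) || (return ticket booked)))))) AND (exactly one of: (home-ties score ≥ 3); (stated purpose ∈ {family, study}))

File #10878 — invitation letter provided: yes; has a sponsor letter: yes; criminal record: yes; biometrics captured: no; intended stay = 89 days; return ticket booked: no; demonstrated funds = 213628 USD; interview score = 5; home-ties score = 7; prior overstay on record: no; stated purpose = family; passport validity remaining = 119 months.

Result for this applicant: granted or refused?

Refused

Atomic conditions:
  intended stay ≥ 147 days: 89 ≥ 147 is false
  biometrics captured: no → false
  interview score ≤ 1: 5 ≤ 1 is false
  interview score ≤ 5: 5 ≤ 5 is true
  NOT has a sponsor letter: yes → false
  prior overstay on record: no → false
  demonstrated funds ≥ 171927 USD: 213628 ≥ 171927 is true
  passport validity remaining ≤ 62 months: 119 ≤ 62 is false
  invitation letter provided: yes → true
  return ticket booked: no → false
  home-ties score ≥ 3: 7 ≥ 3 is true
  stated purpose ∈ {family, study}: family is in the set → true
Combine:
[1.1.1] exactly-one(false, false) = false
[1.1.2] false OR true = true
[1.1.3] false OR false = false
[1.1] false OR true OR false = true
[1.2.1.1.1] true → false = false
[1.2.1.1] NOT false = true
[1.2.1.2.1] true OR false = true
[1.2.1.2] NOT true = false
[1.2.1] true AND false = false
[1.2] NOT false = true
[1] true OR true = true
[2] exactly-one(true, true) = false
[root] true AND false = false
Overall: false → refused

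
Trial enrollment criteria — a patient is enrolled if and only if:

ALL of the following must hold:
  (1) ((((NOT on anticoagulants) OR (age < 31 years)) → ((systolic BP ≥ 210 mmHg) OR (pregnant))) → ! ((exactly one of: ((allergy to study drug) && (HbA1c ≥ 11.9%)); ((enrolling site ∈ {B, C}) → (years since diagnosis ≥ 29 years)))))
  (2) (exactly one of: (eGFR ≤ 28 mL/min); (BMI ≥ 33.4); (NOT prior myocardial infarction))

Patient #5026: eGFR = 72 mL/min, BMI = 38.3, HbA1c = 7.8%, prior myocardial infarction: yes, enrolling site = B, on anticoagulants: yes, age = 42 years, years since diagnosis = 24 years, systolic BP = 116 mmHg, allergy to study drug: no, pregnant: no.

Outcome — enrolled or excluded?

Enrolled

Atomic conditions:
  NOT on anticoagulants: yes → false
  age < 31 years: 42 < 31 is false
  systolic BP ≥ 210 mmHg: 116 ≥ 210 is false
  pregnant: no → false
  allergy to study drug: no → false
  HbA1c ≥ 11.9%: 7.8 ≥ 11.9 is false
  enrolling site ∈ {B, C}: B is in the set → true
  years since diagnosis ≥ 29 years: 24 ≥ 29 is false
  eGFR ≤ 28 mL/min: 72 ≤ 28 is false
  BMI ≥ 33.4: 38.3 ≥ 33.4 is true
  NOT prior myocardial infarction: yes → false
Combine:
[1.1.1] false OR false = false
[1.1.2] false OR false = false
[1.1] false → false (antecedent false ⇒ implication holds) = true
[1.2.1.1] false AND false = false
[1.2.1.2] true → false = false
[1.2.1] exactly-one(false, false) = false
[1.2] NOT false = true
[1] true → true = true
[2] exactly-one(false, true, false) = true
[root] true AND true = true
Overall: true → enrolled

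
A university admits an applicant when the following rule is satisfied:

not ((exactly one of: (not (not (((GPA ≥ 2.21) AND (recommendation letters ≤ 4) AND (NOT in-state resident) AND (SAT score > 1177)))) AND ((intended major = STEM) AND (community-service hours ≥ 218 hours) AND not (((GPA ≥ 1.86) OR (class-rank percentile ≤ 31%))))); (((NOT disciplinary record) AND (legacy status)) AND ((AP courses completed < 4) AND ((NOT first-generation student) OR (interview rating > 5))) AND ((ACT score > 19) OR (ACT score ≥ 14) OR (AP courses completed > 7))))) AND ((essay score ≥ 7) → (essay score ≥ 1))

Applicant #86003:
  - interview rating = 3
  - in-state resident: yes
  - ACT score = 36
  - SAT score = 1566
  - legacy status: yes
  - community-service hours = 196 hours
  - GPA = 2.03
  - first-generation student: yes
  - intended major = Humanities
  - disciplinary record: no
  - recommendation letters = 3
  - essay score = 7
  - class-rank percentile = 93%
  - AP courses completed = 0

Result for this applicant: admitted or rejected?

Admitted

Atomic conditions:
  GPA ≥ 2.21: 2.03 ≥ 2.21 is false
  recommendation letters ≤ 4: 3 ≤ 4 is true
  NOT in-state resident: yes → false
  SAT score > 1177: 1566 > 1177 is true
  intended major = STEM: Humanities == STEM is false
  community-service hours ≥ 218 hours: 196 ≥ 218 is false
  GPA ≥ 1.86: 2.03 ≥ 1.86 is true
  class-rank percentile ≤ 31%: 93 ≤ 31 is false
  NOT disciplinary record: no → true
  legacy status: yes → true
  AP courses completed < 4: 0 < 4 is true
  NOT first-generation student: yes → false
  interview rating > 5: 3 > 5 is false
  ACT score > 19: 36 > 19 is true
  ACT score ≥ 14: 36 ≥ 14 is true
  AP courses completed > 7: 0 > 7 is false
  essay score ≥ 7: 7 ≥ 7 is true
  essay score ≥ 1: 7 ≥ 1 is true
Combine:
[1.1.1.1.1.1] false AND true AND false AND true = false
[1.1.1.1.1] NOT false = true
[1.1.1.1] NOT true = false
[1.1.1.2.3.1] true OR false = true
[1.1.1.2.3] NOT true = false
[1.1.1.2] false AND false AND false = false
[1.1.1] false AND false = false
[1.1.2.1] true AND true = true
[1.1.2.2.2] false OR false = false
[1.1.2.2] true AND false = false
[1.1.2.3] true OR true OR false = true
[1.1.2] true AND false AND true = false
[1.1] exactly-one(false, false) = false
[1] NOT false = true
[2] true → true = true
[root] true AND true = true
Overall: true → admitted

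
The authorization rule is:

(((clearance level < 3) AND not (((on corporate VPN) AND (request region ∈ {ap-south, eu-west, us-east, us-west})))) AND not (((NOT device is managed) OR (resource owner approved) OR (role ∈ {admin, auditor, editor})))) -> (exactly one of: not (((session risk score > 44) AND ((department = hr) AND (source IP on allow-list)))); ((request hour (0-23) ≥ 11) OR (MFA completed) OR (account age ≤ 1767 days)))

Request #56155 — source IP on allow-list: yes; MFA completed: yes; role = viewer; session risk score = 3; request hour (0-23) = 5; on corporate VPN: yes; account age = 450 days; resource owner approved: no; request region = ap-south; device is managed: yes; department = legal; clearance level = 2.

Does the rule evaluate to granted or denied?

Granted

Atomic conditions:
  clearance level < 3: 2 < 3 is true
  on corporate VPN: yes → true
  request region ∈ {ap-south, eu-west, us-east, us-west}: ap-south is in the set → true
  NOT device is managed: yes → false
  resource owner approved: no → false
  role ∈ {admin, auditor, editor}: viewer is not in the set → false
  session risk score > 44: 3 > 44 is false
  department = hr: legal == hr is false
  source IP on allow-list: yes → true
  request hour (0-23) ≥ 11: 5 ≥ 11 is false
  MFA completed: yes → true
  account age ≤ 1767 days: 450 ≤ 1767 is true
Combine:
[1.1.2.1] true AND true = true
[1.1.2] NOT true = false
[1.1] true AND false = false
[1.2.1] false OR false OR false = false
[1.2] NOT false = true
[1] false AND true = false
[2.1.1.2] false AND true = false
[2.1.1] false AND false = false
[2.1] NOT false = true
[2.2] false OR true OR true = true
[2] exactly-one(true, true) = false
[root] false → false (antecedent false ⇒ implication holds) = true
Overall: true → granted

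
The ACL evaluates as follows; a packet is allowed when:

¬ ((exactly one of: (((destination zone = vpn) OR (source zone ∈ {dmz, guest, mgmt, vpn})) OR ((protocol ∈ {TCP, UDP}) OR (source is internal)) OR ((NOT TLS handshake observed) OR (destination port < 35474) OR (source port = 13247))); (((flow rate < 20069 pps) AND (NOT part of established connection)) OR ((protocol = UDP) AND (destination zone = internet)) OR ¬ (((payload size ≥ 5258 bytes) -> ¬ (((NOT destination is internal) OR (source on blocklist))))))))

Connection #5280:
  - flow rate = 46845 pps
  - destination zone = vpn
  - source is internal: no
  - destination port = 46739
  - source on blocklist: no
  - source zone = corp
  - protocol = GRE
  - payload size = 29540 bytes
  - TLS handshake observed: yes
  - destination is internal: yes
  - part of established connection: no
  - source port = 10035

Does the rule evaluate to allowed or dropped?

Atomic conditions:
  destination zone = vpn: vpn == vpn is true
  source zone ∈ {dmz, guest, mgmt, vpn}: corp is not in the set → false
  protocol ∈ {TCP, UDP}: GRE is not in the set → false
  source is internal: no → false
  NOT TLS handshake observed: yes → false
  destination port < 35474: 46739 < 35474 is false
  source port = 13247: 10035 == 13247 is false
  flow rate < 20069 pps: 46845 < 20069 is false
  NOT part of established connection: no → true
  protocol = UDP: GRE == UDP is false
  destination zone = internet: vpn == internet is false
  payload size ≥ 5258 bytes: 29540 ≥ 5258 is true
  NOT destination is internal: yes → false
  source on blocklist: no → false
Combine:
[1.1.1] true OR false = true
[1.1.2] false OR false = false
[1.1.3] false OR false OR false = false
[1.1] true OR false OR false = true
[1.2.1] false AND true = false
[1.2.2] false AND false = false
[1.2.3.1.2.1] false OR false = false
[1.2.3.1.2] NOT false = true
[1.2.3.1] true → true = true
[1.2.3] NOT true = false
[1.2] false OR false OR false = false
[1] exactly-one(true, false) = true
[root] NOT true = false
Overall: false → dropped

Dropped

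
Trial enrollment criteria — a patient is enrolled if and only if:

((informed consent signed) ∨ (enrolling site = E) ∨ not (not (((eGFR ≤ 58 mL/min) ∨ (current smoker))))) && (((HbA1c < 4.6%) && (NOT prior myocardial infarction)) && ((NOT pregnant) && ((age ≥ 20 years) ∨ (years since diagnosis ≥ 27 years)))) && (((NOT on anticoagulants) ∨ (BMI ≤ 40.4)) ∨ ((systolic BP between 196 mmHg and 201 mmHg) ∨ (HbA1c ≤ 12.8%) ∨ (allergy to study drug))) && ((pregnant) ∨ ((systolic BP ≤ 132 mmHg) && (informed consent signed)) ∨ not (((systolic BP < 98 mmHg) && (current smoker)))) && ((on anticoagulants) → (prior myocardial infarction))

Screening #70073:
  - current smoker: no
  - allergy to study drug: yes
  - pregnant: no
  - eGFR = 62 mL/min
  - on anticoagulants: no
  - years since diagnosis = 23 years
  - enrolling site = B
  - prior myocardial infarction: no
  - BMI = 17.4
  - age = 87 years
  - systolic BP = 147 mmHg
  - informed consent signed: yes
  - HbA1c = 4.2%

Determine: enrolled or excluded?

Enrolled

Atomic conditions:
  informed consent signed: yes → true
  enrolling site = E: B == E is false
  eGFR ≤ 58 mL/min: 62 ≤ 58 is false
  current smoker: no → false
  HbA1c < 4.6%: 4.2 < 4.6 is true
  NOT prior myocardial infarction: no → true
  NOT pregnant: no → true
  age ≥ 20 years: 87 ≥ 20 is true
  years since diagnosis ≥ 27 years: 23 ≥ 27 is false
  NOT on anticoagulants: no → true
  BMI ≤ 40.4: 17.4 ≤ 40.4 is true
  systolic BP between 196 mmHg and 201 mmHg: 147 in [196, 201] is false
  HbA1c ≤ 12.8%: 4.2 ≤ 12.8 is true
  allergy to study drug: yes → true
  pregnant: no → false
  systolic BP ≤ 132 mmHg: 147 ≤ 132 is false
  systolic BP < 98 mmHg: 147 < 98 is false
  on anticoagulants: no → false
  prior myocardial infarction: no → false
Combine:
[1.3.1.1] false OR false = false
[1.3.1] NOT false = true
[1.3] NOT true = false
[1] true OR false OR false = true
[2.1] true AND true = true
[2.2.2] true OR false = true
[2.2] true AND true = true
[2] true AND true = true
[3.1] true OR true = true
[3.2] false OR true OR true = true
[3] true OR true = true
[4.2] false AND true = false
[4.3.1] false AND false = false
[4.3] NOT false = true
[4] false OR false OR true = true
[5] false → false (antecedent false ⇒ implication holds) = true
[root] true AND true AND true AND true AND true = true
Overall: true → enrolled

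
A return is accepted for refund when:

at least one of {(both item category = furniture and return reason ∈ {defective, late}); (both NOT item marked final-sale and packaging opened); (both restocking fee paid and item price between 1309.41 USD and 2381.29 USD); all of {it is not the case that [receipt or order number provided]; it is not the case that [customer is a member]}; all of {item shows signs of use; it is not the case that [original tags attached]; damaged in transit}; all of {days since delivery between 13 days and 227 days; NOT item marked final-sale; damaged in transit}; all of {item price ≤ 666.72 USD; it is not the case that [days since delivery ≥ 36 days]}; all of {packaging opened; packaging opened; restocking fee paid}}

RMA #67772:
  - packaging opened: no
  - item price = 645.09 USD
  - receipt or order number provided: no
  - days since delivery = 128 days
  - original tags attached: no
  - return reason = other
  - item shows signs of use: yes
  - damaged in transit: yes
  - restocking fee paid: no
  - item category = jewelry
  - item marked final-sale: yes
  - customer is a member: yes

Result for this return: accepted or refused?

Accepted

Atomic conditions:
  item category = furniture: jewelry == furniture is false
  return reason ∈ {defective, late}: other is not in the set → false
  NOT item marked final-sale: yes → false
  packaging opened: no → false
  restocking fee paid: no → false
  item price between 1309.41 USD and 2381.29 USD: 645.09 in [1309.41, 2381.29] is false
  receipt or order number provided: no → false
  customer is a member: yes → true
  item shows signs of use: yes → true
  original tags attached: no → false
  damaged in transit: yes → true
  days since delivery between 13 days and 227 days: 128 in [13, 227] is true
  item price ≤ 666.72 USD: 645.09 ≤ 666.72 is true
  days since delivery ≥ 36 days: 128 ≥ 36 is true
Combine:
[1] false AND false = false
[2] false AND false = false
[3] false AND false = false
[4.1] NOT false = true
[4.2] NOT true = false
[4] true AND false = false
[5.2] NOT false = true
[5] true AND true AND true = true
[6] true AND false AND true = false
[7.2] NOT true = false
[7] true AND false = false
[8] false AND false AND false = false
[root] false OR false OR false OR false OR true OR false OR false OR false = true
Overall: true → accepted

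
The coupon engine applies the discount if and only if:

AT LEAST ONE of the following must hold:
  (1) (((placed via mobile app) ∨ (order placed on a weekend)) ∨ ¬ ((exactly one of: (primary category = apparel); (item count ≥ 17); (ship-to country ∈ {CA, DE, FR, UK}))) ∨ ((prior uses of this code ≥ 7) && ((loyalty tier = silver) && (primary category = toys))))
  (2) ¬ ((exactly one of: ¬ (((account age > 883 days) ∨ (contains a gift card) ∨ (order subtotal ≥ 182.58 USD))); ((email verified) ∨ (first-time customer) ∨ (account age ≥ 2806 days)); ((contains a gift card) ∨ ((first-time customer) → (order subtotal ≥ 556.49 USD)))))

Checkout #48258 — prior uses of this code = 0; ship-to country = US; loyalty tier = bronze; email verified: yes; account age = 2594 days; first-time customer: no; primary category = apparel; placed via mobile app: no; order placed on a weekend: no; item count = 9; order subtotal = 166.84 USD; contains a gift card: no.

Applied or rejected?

Atomic conditions:
  placed via mobile app: no → false
  order placed on a weekend: no → false
  primary category = apparel: apparel == apparel is true
  item count ≥ 17: 9 ≥ 17 is false
  ship-to country ∈ {CA, DE, FR, UK}: US is not in the set → false
  prior uses of this code ≥ 7: 0 ≥ 7 is false
  loyalty tier = silver: bronze == silver is false
  primary category = toys: apparel == toys is false
  account age > 883 days: 2594 > 883 is true
  contains a gift card: no → false
  order subtotal ≥ 182.58 USD: 166.84 ≥ 182.58 is false
  email verified: yes → true
  first-time customer: no → false
  account age ≥ 2806 days: 2594 ≥ 2806 is false
  order subtotal ≥ 556.49 USD: 166.84 ≥ 556.49 is false
Combine:
[1.1] false OR false = false
[1.2.1] exactly-one(true, false, false) = true
[1.2] NOT true = false
[1.3.2] false AND false = false
[1.3] false AND false = false
[1] false OR false OR false = false
[2.1.1.1] true OR false OR false = true
[2.1.1] NOT true = false
[2.1.2] true OR false OR false = true
[2.1.3.2] false → false (antecedent false ⇒ implication holds) = true
[2.1.3] false OR true = true
[2.1] exactly-one(false, true, true) = false
[2] NOT false = true
[root] false OR true = true
Overall: true → applied

Applied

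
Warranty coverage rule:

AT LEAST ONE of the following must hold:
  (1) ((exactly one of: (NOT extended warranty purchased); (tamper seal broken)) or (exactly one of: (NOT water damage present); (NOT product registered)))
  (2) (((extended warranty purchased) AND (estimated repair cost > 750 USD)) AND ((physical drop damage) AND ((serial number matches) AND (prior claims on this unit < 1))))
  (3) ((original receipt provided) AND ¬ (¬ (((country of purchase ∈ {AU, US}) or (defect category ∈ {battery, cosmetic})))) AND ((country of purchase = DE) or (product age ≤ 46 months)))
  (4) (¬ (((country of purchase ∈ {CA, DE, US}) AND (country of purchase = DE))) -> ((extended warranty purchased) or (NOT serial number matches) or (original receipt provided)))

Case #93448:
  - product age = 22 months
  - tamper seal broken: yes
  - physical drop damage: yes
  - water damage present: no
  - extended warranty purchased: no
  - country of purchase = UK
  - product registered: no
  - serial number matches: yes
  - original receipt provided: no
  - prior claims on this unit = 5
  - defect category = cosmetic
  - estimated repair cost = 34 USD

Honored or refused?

Atomic conditions:
  NOT extended warranty purchased: no → true
  tamper seal broken: yes → true
  NOT water damage present: no → true
  NOT product registered: no → true
  extended warranty purchased: no → false
  estimated repair cost > 750 USD: 34 > 750 is false
  physical drop damage: yes → true
  serial number matches: yes → true
  prior claims on this unit < 1: 5 < 1 is false
  original receipt provided: no → false
  country of purchase ∈ {AU, US}: UK is not in the set → false
  defect category ∈ {battery, cosmetic}: cosmetic is in the set → true
  country of purchase = DE: UK == DE is false
  product age ≤ 46 months: 22 ≤ 46 is true
  country of purchase ∈ {CA, DE, US}: UK is not in the set → false
  NOT serial number matches: yes → false
Combine:
[1.1] exactly-one(true, true) = false
[1.2] exactly-one(true, true) = false
[1] false OR false = false
[2.1] false AND false = false
[2.2.2] true AND false = false
[2.2] true AND false = false
[2] false AND false = false
[3.2.1.1] false OR true = true
[3.2.1] NOT true = false
[3.2] NOT false = true
[3.3] false OR true = true
[3] false AND true AND true = false
[4.1.1] false AND false = false
[4.1] NOT false = true
[4.2] false OR false OR false = false
[4] true → false = false
[root] false OR false OR false OR false = false
Overall: false → refused

Refused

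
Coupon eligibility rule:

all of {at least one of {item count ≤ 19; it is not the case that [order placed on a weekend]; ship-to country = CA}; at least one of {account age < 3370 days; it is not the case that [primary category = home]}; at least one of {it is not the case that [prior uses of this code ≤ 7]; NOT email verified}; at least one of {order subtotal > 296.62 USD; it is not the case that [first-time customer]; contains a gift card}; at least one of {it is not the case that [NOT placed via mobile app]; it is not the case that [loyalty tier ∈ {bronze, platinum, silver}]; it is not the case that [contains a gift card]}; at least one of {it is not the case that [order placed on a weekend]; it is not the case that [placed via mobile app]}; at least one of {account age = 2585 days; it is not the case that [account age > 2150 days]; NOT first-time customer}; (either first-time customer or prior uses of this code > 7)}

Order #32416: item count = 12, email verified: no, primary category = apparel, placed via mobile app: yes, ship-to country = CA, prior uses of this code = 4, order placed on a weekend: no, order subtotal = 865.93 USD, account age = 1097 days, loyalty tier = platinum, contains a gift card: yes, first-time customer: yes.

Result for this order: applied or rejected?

Applied

Atomic conditions:
  item count ≤ 19: 12 ≤ 19 is true
  order placed on a weekend: no → false
  ship-to country = CA: CA == CA is true
  account age < 3370 days: 1097 < 3370 is true
  primary category = home: apparel == home is false
  prior uses of this code ≤ 7: 4 ≤ 7 is true
  NOT email verified: no → true
  order subtotal > 296.62 USD: 865.93 > 296.62 is true
  first-time customer: yes → true
  contains a gift card: yes → true
  NOT placed via mobile app: yes → false
  loyalty tier ∈ {bronze, platinum, silver}: platinum is in the set → true
  placed via mobile app: yes → true
  account age = 2585 days: 1097 == 2585 is false
  account age > 2150 days: 1097 > 2150 is false
  NOT first-time customer: yes → false
  prior uses of this code > 7: 4 > 7 is false
Combine:
[1.2] NOT false = true
[1] true OR true OR true = true
[2.2] NOT false = true
[2] true OR true = true
[3.1] NOT true = false
[3] false OR true = true
[4.2] NOT true = false
[4] true OR false OR true = true
[5.1] NOT false = true
[5.2] NOT true = false
[5.3] NOT true = false
[5] true OR false OR false = true
[6.1] NOT false = true
[6.2] NOT true = false
[6] true OR false = true
[7.2] NOT false = true
[7] false OR true OR false = true
[8] true OR false = true
[root] true AND true AND true AND true AND true AND true AND true AND true = true
Overall: true → applied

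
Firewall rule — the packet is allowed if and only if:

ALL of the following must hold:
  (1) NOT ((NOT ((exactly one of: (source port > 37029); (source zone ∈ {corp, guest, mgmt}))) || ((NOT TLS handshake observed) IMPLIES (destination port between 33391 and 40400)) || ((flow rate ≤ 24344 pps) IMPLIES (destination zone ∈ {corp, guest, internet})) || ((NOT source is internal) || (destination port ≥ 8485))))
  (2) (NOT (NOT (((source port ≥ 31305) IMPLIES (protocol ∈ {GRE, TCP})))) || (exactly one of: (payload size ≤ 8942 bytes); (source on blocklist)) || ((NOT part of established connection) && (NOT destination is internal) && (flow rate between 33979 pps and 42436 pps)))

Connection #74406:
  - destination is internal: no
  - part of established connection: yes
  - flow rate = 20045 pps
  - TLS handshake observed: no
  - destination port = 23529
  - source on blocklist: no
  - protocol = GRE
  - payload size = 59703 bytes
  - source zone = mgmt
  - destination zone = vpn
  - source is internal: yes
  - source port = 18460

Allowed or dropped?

Dropped

Atomic conditions:
  source port > 37029: 18460 > 37029 is false
  source zone ∈ {corp, guest, mgmt}: mgmt is in the set → true
  NOT TLS handshake observed: no → true
  destination port between 33391 and 40400: 23529 in [33391, 40400] is false
  flow rate ≤ 24344 pps: 20045 ≤ 24344 is true
  destination zone ∈ {corp, guest, internet}: vpn is not in the set → false
  NOT source is internal: yes → false
  destination port ≥ 8485: 23529 ≥ 8485 is true
  source port ≥ 31305: 18460 ≥ 31305 is false
  protocol ∈ {GRE, TCP}: GRE is in the set → true
  payload size ≤ 8942 bytes: 59703 ≤ 8942 is false
  source on blocklist: no → false
  NOT part of established connection: yes → false
  NOT destination is internal: no → true
  flow rate between 33979 pps and 42436 pps: 20045 in [33979, 42436] is false
Combine:
[1.1.1.1] exactly-one(false, true) = true
[1.1.1] NOT true = false
[1.1.2] true → false = false
[1.1.3] true → false = false
[1.1.4] false OR true = true
[1.1] false OR false OR false OR true = true
[1] NOT true = false
[2.1.1.1] false → true (antecedent false ⇒ implication holds) = true
[2.1.1] NOT true = false
[2.1] NOT false = true
[2.2] exactly-one(false, false) = false
[2.3] false AND true AND false = false
[2] true OR false OR false = true
[root] false AND true = false
Overall: false → dropped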